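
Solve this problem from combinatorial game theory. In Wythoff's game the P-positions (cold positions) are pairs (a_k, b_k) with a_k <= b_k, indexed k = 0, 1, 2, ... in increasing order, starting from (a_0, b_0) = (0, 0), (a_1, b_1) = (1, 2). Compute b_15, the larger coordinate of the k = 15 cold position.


By Wythoff's theorem, a_k = floor(k * phi) and b_k = floor(k * phi^2) = a_k + k, where phi = (1 + sqrt(5))/2 is the golden ratio.
phi = (1 + sqrt(5))/2 = 1.618034
phi^2 = phi + 1 = 2.618034
k = 15
k * phi^2 = 15 * 2.618034 = 39.270510
b_15 = floor(k * phi^2) = 39 (check: a_15 + k = 24 + 15 = 39)

39


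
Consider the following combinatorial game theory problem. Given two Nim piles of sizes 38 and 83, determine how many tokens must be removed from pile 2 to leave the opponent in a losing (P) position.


Piles: 38 and 83
Current XOR: 38 XOR 83 = 117 (non-zero, so this is an N-position).
To make the XOR zero, we need to find a move that balances the piles.
For pile 2 (size 83): target = 83 XOR 117 = 38
We reduce pile 2 from 83 to 38.
Tokens removed: 83 - 38 = 45
Verification: 38 XOR 38 = 0

45


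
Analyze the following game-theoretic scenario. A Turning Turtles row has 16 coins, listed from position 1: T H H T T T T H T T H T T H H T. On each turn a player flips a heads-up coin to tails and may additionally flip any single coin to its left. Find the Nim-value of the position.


Coins: T H H T T T T H T T H T T H H T
Key fact: a single head at position k behaves exactly like a Nim heap of size k (turning it to T and optionally flipping a coin at j < k corresponds to moving the heap from k to j, or to 0), and heads combine as a disjunctive sum (two heads at the same place would cancel, matching j XOR j = 0). So the Nim-value is the XOR of the 1-indexed positions of the heads.
Face-up positions (1-indexed): [2, 3, 8, 11, 14, 15]
XOR 0 with 2: 0 XOR 2 = 2
XOR 2 with 3: 2 XOR 3 = 1
XOR 1 with 8: 1 XOR 8 = 9
XOR 9 with 11: 9 XOR 11 = 2
XOR 2 with 14: 2 XOR 14 = 12
XOR 12 with 15: 12 XOR 15 = 3
Nim-value = 3

3


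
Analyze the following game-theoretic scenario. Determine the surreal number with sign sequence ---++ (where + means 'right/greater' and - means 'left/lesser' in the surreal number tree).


Sign expansion: ---++
Rule: track bounds (lo, hi), initially (-inf, +inf). On '+', the current value becomes lo and we move to the simplest number in (value, hi): value + 1 if hi = +inf, otherwise the midpoint (value + hi)/2. On '-', the current value becomes hi and we move to value - 1 if lo = -inf, otherwise the midpoint (lo + value)/2.
Start at 0.
Step 1: sign = -, move left. Bounds: (-inf, 0). Value = -1
Step 2: sign = -, move left. Bounds: (-inf, -1). Value = -2
Step 3: sign = -, move left. Bounds: (-inf, -2). Value = -3
Step 4: sign = +, move right. Bounds: (-3, -2). Value = -5/2
Step 5: sign = +, move right. Bounds: (-5/2, -2). Value = -9/4
The surreal number with sign expansion ---++ is -9/4.

-9/4


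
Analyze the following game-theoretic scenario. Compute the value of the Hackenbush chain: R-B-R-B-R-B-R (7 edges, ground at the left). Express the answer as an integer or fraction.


Edges (from ground): R-B-R-B-R-B-R
By Berlekamp's sign-expansion rule, a Blue-Red Hackenbush stalk has the value of the surreal number whose sign sequence is the edge sequence with B -> + and R -> -.
Sign sequence: -+-+-+-
Trace the sign expansion in the surreal number tree, starting from 0:
Edge 1: R (sign -) -> bounds (-inf, 0), value = -1
Edge 2: B (sign +) -> bounds (-1, 0), value = -1/2
Edge 3: R (sign -) -> bounds (-1, -1/2), value = -3/4
Edge 4: B (sign +) -> bounds (-3/4, -1/2), value = -5/8
Edge 5: R (sign -) -> bounds (-3/4, -5/8), value = -11/16
Edge 6: B (sign +) -> bounds (-11/16, -5/8), value = -21/32
Edge 7: R (sign -) -> bounds (-11/16, -21/32), value = -43/64
Game value = -43/64

-43/64


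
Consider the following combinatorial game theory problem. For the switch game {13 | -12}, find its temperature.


The game is {13 | -12}, a switch {a | b} with numbers a > b.
Cooling {a | b} by t gives {a - t | b + t}, which stops being hot when a - t = b + t, i.e. at t = (a - b)/2. So the temperature of a switch is (a - b)/2.
Temperature = (Left option - Right option) / 2
= (13 - (-12)) / 2
= 25 / 2
= 25/2

25/2


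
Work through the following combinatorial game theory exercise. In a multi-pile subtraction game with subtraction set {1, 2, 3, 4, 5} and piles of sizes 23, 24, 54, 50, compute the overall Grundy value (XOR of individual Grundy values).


Subtraction set: {1, 2, 3, 4, 5}
For this subtraction set, G(n) = n mod 6 (period = max + 1 = 6).
Pile 1 (size 23): G(23) = 23 mod 6 = 5
Pile 2 (size 24): G(24) = 24 mod 6 = 0
Pile 3 (size 54): G(54) = 54 mod 6 = 0
Pile 4 (size 50): G(50) = 50 mod 6 = 2
Total Grundy value = XOR of all: 5 XOR 0 XOR 0 XOR 2 = 7

7


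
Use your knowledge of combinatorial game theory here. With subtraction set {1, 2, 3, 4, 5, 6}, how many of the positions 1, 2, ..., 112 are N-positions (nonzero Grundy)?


Subtraction set S = {1, 2, 3, 4, 5, 6}, so G(n) = n mod 7.
G(n) = 0 when n is a multiple of 7.
Multiples of 7 in [1, 112]: 16
N-positions (nonzero Grundy) = 112 - 16 = 96

96


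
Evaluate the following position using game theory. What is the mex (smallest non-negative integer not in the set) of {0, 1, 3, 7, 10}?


Set = {0, 1, 3, 7, 10}
0 is in the set.
1 is in the set.
2 is NOT in the set. This is the mex.
mex = 2

2


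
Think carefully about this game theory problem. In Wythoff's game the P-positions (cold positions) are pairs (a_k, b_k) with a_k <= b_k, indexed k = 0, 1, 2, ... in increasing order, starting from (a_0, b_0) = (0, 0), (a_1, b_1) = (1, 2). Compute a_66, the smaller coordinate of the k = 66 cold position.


By Wythoff's theorem, a_k = floor(k * phi) and b_k = floor(k * phi^2) = a_k + k, where phi = (1 + sqrt(5))/2 is the golden ratio.
phi = (1 + sqrt(5))/2 = 1.618034
k = 66
k * phi = 66 * 1.618034 = 106.790243
a_66 = floor(k * phi) = 106

106


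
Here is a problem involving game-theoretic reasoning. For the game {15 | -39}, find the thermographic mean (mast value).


Game = {15 | -39}, a switch {a | b} with numbers a > b.
Its thermograph has left wall a - t and right wall b + t, which meet at t = (a - b)/2, where both equal (a + b)/2. So the mast (mean value) is at (a + b)/2.
Mean = (15 + (-39))/2 = -24/2 = -12

-12


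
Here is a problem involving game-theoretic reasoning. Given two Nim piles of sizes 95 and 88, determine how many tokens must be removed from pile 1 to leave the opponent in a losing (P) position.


Piles: 95 and 88
Current XOR: 95 XOR 88 = 7 (non-zero, so this is an N-position).
To make the XOR zero, we need to find a move that balances the piles.
For pile 1 (size 95): target = 95 XOR 7 = 88
We reduce pile 1 from 95 to 88.
Tokens removed: 95 - 88 = 7
Verification: 88 XOR 88 = 0

7


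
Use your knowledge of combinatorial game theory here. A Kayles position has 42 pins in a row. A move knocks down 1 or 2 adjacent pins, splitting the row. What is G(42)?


Kayles: a move removes 1 or 2 adjacent pins from a contiguous row.
Removing pins from a row of k leaves two independent rows (a, b) with a + b = k - 1 (one pin) or a + b = k - 2 (two pins); an end removal gives a = 0.
By Sprague-Grundy, G(k) = mex{ G(a) XOR G(b) } over all these splits. G(0) = 0.
G(1): splits (0,0):0^0=0 -> mex({0}) = 1
G(2): splits (0,1):0^1=1 (0,0):0^0=0 -> mex({0, 1}) = 2
G(3): splits (0,2):0^2=2 (1,1):1^1=0 (0,1):0^1=1 -> mex({0, 1, 2}) = 3
G(4): splits (0,3):0^3=3 (1,2):1^2=3 (0,2):0^2=2 (1,1):1^1=0 -> mex({0, 2, 3}) = 1
G(5): splits (0,4):0^1=1 (1,3):1^3=2 (2,2):2^2=0 (0,3):0^3=3 (1,2):1^2=3 -> mex({0, 1, 2, 3}) = 4
G(6) = mex({0, 1, 2, 4}) = 3
G(7) = mex({0, 1, 3, 4, 5}) = 2
G(8) = mex({0, 2, 3, 5, 6}) = 1
G(9) = mex({0, 1, 2, 3, 6, 7}) = 4
G(10) = mex({0, 1, 3, 4, 5, 7}) = 2
G(11) = mex({0, 1, 2, 3, 4, 5}) = 6
G(12) = mex({0, 1, 2, 3, 5, 6, 7}) = 4
G(13) = mex({0, 2, 3, 4, 6, 7}) = 1
G(14) = mex({0, 1, 4, 5, 6, 7}) = 2
G(15) = mex({0, 1, 2, 3, 4, 5, 6}) = 7
G(16) = mex({0, 2, 3, 5, 6, 7}) = 1
G(17) = mex({0, 1, 2, 3, 5, 6, 7}) = 4
G(18) = mex({0, 1, 2, 4, 5, 6}) = 3
G(19) = mex({0, 1, 3, 4, 5, 7}) = 2
G(20) = mex({0, 2, 3, 4, 5, 6, 7}) = 1
G(21) = mex({0, 1, 2, 3, 5, 6, 7}) = 4
G(22) = mex({0, 1, 2, 3, 4, 5, 7}) = 6
G(23) = mex({0, 1, 2, 3, 4, 5, 6}) = 7
G(24) = mex({0, 1, 2, 3, 5, 6, 7}) = 4
G(25) = mex({0, 2, 3, 4, 6, 7}) = 1
G(26) = mex({0, 1, 3, 4, 5, 6, 7}) = 2
G(27) = mex({0, 1, 2, 3, 4, 5, 6, 7}) = 8
G(28) = mex({0, 1, 2, 3, 4, 6, 7, 8}) = 5
G(29) = mex({0, 1, 2, 3, 5, 6, 7, 8, 9}) = 4
G(30) = mex({0, 1, 2, 3, 4, 5, 6, 9, 10}) = 7
G(31) = mex({0, 1, 3, 4, 5, 7, 10, 11}) = 2
G(32) = mex({0, 2, 3, 4, 5, 6, 7, 9, 11}) = 1
G(33) = mex({0, 1, 2, 3, 4, 5, 6, 7, 9, 12}) = 8
G(34) = mex({0, 1, 2, 3, 4, 5, 7, 8, 11, 12}) = 6
G(35) = mex({0, 1, 2, 3, 4, 5, 6, 8, 9, 10, 11}) = 7
G(36) = mex({0, 1, 2, 3, 5, 6, 7, 9, 10}) = 4
G(37) = mex({0, 2, 3, 4, 6, 7, 9, 10, 11, 12}) = 1
G(38) = mex({0, 1, 3, 4, 5, 6, 7, 9, 10, 11, 12}) = 2
G(39) = mex({0, 1, 2, 4, 5, 6, 7, 9, 10, 12, 14}) = 3
G(40) = mex({0, 2, 3, 4, 6, 7, 11, 12, 14}) = 1
G(41) = mex({0, 1, 2, 3, 5, 6, 7, 9, 10, 11, 12}) = 4
G(42) = mex({0, 1, 2, 3, 4, 5, 6, 9, 10}) = 7
Therefore G(42) = 7.

7


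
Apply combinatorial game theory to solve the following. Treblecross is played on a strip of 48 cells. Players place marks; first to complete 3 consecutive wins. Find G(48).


Treblecross: place X on empty cells; 3-in-a-row wins.
Playing within two cells of an existing X lets the opponent win at once, so sensible play treats the cells i-2..i+2 around each X as dead. The player left with no safe cell loses, so this is a normal-play take-away game on strips of safe cells.
Placing X at cell i (0-indexed) of a strip of k safe cells leaves independent strips of sizes max(0, i-2) and max(0, k-i-3). Hence G(k) = mex{ G(max(0,i-2)) XOR G(max(0,k-i-3)) : 0 <= i < k }, with G(0) = 0.
G(1): splits (0,0):0^0=0 -> mex({0}) = 1
G(2): splits (0,0):0^0=0 -> mex({0}) = 1
G(3): splits (0,0):0^0=0 -> mex({0}) = 1
G(4): splits (0,1):0^1=1 (0,0):0^0=0 -> mex({0, 1}) = 2
G(5): splits (0,2):0^1=1 (0,1):0^1=1 (0,0):0^0=0 -> mex({0, 1}) = 2
G(6) = mex({1}) = 0
G(7) = mex({0, 1, 2}) = 3
G(8) = mex({0, 1, 2}) = 3
G(9) = mex({0, 2}) = 1
G(10) = mex({0, 2, 3}) = 1
G(11) = mex({0, 3}) = 1
G(12) = mex({1, 3}) = 0
G(13) = mex({0, 1, 2, 3}) = 4
G(14) = mex({0, 1, 2}) = 3
G(15) = mex({0, 1, 2}) = 3
G(16) = mex({0, 1, 2, 4}) = 3
G(17) = mex({0, 1, 3, 4}) = 2
G(18) = mex({0, 1, 3, 4}) = 2
G(19) = mex({0, 1, 3, 5}) = 2
G(20) = mex({0, 1, 2, 3, 5}) = 4
G(21) = mex({0, 1, 2, 3, 5}) = 4
G(22) = mex({1, 2, 6}) = 0
G(23) = mex({0, 1, 2, 3, 4, 6}) = 5
G(24) = mex({0, 1, 2, 3, 4}) = 5
G(25) = mex({0, 1, 3, 4, 7}) = 2
G(26) = mex({0, 1, 3, 4, 5, 7}) = 2
G(27) = mex({0, 1, 3, 5}) = 2
G(28) = mex({0, 1, 2, 5}) = 3
G(29) = mex({0, 1, 2, 4, 5, 6}) = 3
G(30) = mex({1, 2, 4, 6}) = 0
G(31) = mex({0, 1, 2, 3, 4, 6}) = 5
G(32) = mex({1, 2, 3, 4, 7}) = 0
G(33) = mex({0, 3, 7}) = 1
G(34) = mex({0, 2, 3, 5, 7}) = 1
G(35) = mex({0, 2, 3, 5, 6}) = 1
G(36) = mex({0, 1, 2, 5, 6}) = 3
G(37) = mex({0, 1, 2, 4, 5, 6}) = 3
G(38) = mex({0, 1, 2, 4}) = 3
G(39) = mex({0, 1, 2, 3, 4, 7}) = 5
G(40) = mex({0, 1, 2, 3, 4, 5, 7}) = 6
G(41) = mex({0, 1, 2, 3, 5, 7}) = 4
G(42) = mex({0, 1, 2, 3, 5, 6, 7}) = 4
G(43) = mex({0, 2, 3, 5, 6}) = 1
G(44) = mex({1, 2, 3, 4, 5, 6}) = 0
G(45) = mex({0, 1, 2, 3, 4, 6, 7}) = 5
G(46) = mex({0, 1, 2, 3, 4, 7}) = 5
G(47) = mex({0, 1, 2, 3, 4, 5, 7}) = 6
G(48) = mex({0, 1, 2, 3, 4, 5, 7}) = 6
Therefore G(48) = 6.

6


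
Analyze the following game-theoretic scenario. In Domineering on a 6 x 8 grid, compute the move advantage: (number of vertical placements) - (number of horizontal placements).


Board is 6 x 8 (rows x cols).
Left (vertical) placements: (rows-1) * cols = 5 * 8 = 40
Right (horizontal) placements: rows * (cols-1) = 6 * 7 = 42
Advantage = Left - Right = 40 - 42 = -2

-2


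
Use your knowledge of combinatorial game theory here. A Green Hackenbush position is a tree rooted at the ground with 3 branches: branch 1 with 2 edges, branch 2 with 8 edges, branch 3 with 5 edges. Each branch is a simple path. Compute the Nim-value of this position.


The tree has 3 branches from the ground vertex.
In Green Hackenbush, the Nim-value of a simple path of length k is k.
Branch 1: length 2, Nim-value = 2
Branch 2: length 8, Nim-value = 8
Branch 3: length 5, Nim-value = 5
Total Nim-value = XOR of all branch values:
0 XOR 2 = 2
2 XOR 8 = 10
10 XOR 5 = 15
Nim-value of the tree = 15

15


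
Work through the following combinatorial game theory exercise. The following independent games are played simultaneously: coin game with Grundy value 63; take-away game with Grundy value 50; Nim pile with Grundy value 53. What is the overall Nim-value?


By the Sprague-Grundy theorem, the Grundy value of a sum of games is the XOR of individual Grundy values.
coin game: Grundy value = 63. Running XOR: 0 XOR 63 = 63
take-away game: Grundy value = 50. Running XOR: 63 XOR 50 = 13
Nim pile: Grundy value = 53. Running XOR: 13 XOR 53 = 56
The combined Grundy value is 56.

56


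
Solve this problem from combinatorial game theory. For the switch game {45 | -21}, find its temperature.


The game is {45 | -21}, a switch {a | b} with numbers a > b.
Cooling {a | b} by t gives {a - t | b + t}, which stops being hot when a - t = b + t, i.e. at t = (a - b)/2. So the temperature of a switch is (a - b)/2.
Temperature = (Left option - Right option) / 2
= (45 - (-21)) / 2
= 66 / 2
= 33

33


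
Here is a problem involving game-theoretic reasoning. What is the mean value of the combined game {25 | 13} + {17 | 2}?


G1 = {25 | 13}, G2 = {17 | 2}
Each is a switch {a | b} with numbers a > b; its mean value is (a + b)/2, and mean value is additive over game sums: m(G1 + G2) = m(G1) + m(G2).
Mean of G1 = (25 + (13))/2 = 38/2 = 19
Mean of G2 = (17 + (2))/2 = 19/2 = 19/2
Mean of G1 + G2 = 19 + 19/2 = 57/2

57/2


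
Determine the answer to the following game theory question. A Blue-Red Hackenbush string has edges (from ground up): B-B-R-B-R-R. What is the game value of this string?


Edges (from ground): B-B-R-B-R-R
By Berlekamp's sign-expansion rule, a Blue-Red Hackenbush stalk has the value of the surreal number whose sign sequence is the edge sequence with B -> + and R -> -.
Sign sequence: ++-+--
Trace the sign expansion in the surreal number tree, starting from 0:
Edge 1: B (sign +) -> bounds (0, +inf), value = 1
Edge 2: B (sign +) -> bounds (1, +inf), value = 2
Edge 3: R (sign -) -> bounds (1, 2), value = 3/2
Edge 4: B (sign +) -> bounds (3/2, 2), value = 7/4
Edge 5: R (sign -) -> bounds (3/2, 7/4), value = 13/8
Edge 6: R (sign -) -> bounds (3/2, 13/8), value = 25/16
Game value = 25/16

25/16


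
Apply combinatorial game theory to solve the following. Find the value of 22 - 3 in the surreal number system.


x = 22, y = 3
x - y = 22 - 3 = 19

19


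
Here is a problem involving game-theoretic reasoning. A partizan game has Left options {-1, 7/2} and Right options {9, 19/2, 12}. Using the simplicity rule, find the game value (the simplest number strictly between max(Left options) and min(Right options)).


Left options: {-1, 7/2}, max = 7/2
Right options: {9, 19/2, 12}, min = 9
All options are numbers and max(Left) < min(Right), so by the simplicity theorem the value is the simplest (earliest-born) number strictly between 7/2 and 9.
Integers 4 through 8 all lie strictly between 7/2 and 9.
Among integers, the simplest (lowest birthday = smallest |n|; 0 is born on day 0, +-n on day n) is 4.
No non-integer in the interval can be simpler: if x is a non-integer in the interval, then floor(x) or ceil(x) also lies in the interval (the interval contains an integer), and both are proper prefixes of x's sign expansion, i.e. born earlier. So the game value is 4.
Game value = 4

4


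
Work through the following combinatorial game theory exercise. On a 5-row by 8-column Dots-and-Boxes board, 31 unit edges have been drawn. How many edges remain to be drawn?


Grid: 5 x 8 boxes, i.e. 6 rows and 9 columns of dots.
Horizontal edges: (rows + 1) * cols = 6 * 8 = 48
Vertical edges: rows * (cols + 1) = 5 * 9 = 45
Total edges: 48 + 45 = 93
Edges drawn: 31
Remaining: 93 - 31 = 62

62


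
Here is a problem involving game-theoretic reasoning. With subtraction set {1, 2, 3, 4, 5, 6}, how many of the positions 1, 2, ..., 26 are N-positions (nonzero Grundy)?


Subtraction set S = {1, 2, 3, 4, 5, 6}, so G(n) = n mod 7.
G(n) = 0 when n is a multiple of 7.
Multiples of 7 in [1, 26]: 3
N-positions (nonzero Grundy) = 26 - 3 = 23

23


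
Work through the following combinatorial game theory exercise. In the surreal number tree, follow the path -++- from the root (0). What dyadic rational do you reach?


Sign expansion: -++-
Rule: track bounds (lo, hi), initially (-inf, +inf). On '+', the current value becomes lo and we move to the simplest number in (value, hi): value + 1 if hi = +inf, otherwise the midpoint (value + hi)/2. On '-', the current value becomes hi and we move to value - 1 if lo = -inf, otherwise the midpoint (lo + value)/2.
Start at 0.
Step 1: sign = -, move left. Bounds: (-inf, 0). Value = -1
Step 2: sign = +, move right. Bounds: (-1, 0). Value = -1/2
Step 3: sign = +, move right. Bounds: (-1/2, 0). Value = -1/4
Step 4: sign = -, move left. Bounds: (-1/2, -1/4). Value = -3/8
The surreal number with sign expansion -++- is -3/8.

-3/8


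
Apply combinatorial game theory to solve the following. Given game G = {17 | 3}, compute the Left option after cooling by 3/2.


Original game: {17 | 3} (a switch {a | b} with a > b).
Cooling by t (for t below the temperature (a - b)/2 = 7) taxes each move by t: {a | b} cooled by t is {a - t | b + t}.
Cooling amount: t = 3/2
Cooled Left option: 17 - 3/2 = 31/2
Cooled Right option: 3 + 3/2 = 9/2
Cooled game: {31/2 | 9/2}
Left option = 31/2

31/2


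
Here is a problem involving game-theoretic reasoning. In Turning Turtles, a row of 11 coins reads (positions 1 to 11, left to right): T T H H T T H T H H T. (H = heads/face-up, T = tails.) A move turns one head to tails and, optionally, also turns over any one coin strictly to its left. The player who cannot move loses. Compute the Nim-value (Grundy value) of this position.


Coins: T T H H T T H T H H T
Key fact: a single head at position k behaves exactly like a Nim heap of size k (turning it to T and optionally flipping a coin at j < k corresponds to moving the heap from k to j, or to 0), and heads combine as a disjunctive sum (two heads at the same place would cancel, matching j XOR j = 0). So the Nim-value is the XOR of the 1-indexed positions of the heads.
Face-up positions (1-indexed): [3, 4, 7, 9, 10]
XOR 0 with 3: 0 XOR 3 = 3
XOR 3 with 4: 3 XOR 4 = 7
XOR 7 with 7: 7 XOR 7 = 0
XOR 0 with 9: 0 XOR 9 = 9
XOR 9 with 10: 9 XOR 10 = 3
Nim-value = 3

3


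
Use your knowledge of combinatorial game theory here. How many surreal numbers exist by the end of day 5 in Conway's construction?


Day 0: {|} = 0 is born. Count = 1.
Day n: the number of surreal numbers born by day n is 2^(n+1) - 1.
By day 0: 2^1 - 1 = 1
By day 1: 2^2 - 1 = 3
By day 2: 2^3 - 1 = 7
By day 3: 2^4 - 1 = 15
By day 4: 2^5 - 1 = 31
By day 5: 2^6 - 1 = 63
By day 5: 63 surreal numbers.

63


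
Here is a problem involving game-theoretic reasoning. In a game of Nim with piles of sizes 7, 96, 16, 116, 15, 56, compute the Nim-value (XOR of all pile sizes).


We need the XOR (exclusive or) of all pile sizes.
After XOR-ing pile 1 (size 7): 0 XOR 7 = 7
After XOR-ing pile 2 (size 96): 7 XOR 96 = 103
After XOR-ing pile 3 (size 16): 103 XOR 16 = 119
After XOR-ing pile 4 (size 116): 119 XOR 116 = 3
After XOR-ing pile 5 (size 15): 3 XOR 15 = 12
After XOR-ing pile 6 (size 56): 12 XOR 56 = 52
The Nim-value of this position is 52.

52


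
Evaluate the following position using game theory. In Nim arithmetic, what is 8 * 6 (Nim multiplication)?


Nim multiplication is bilinear over XOR: (u XOR v) * w = (u*w) XOR (v*w).
So we split each operand into its bit components and XOR the pairwise Nim products.
8 = 8 (as XOR of powers of 2).
6 = 2 + 4 (as XOR of powers of 2).
Using the standard Nim-product table on single bits:
  2*2 = 3,   2*4 = 8,   2*8 = 12,
  4*4 = 6,   4*8 = 11,  8*8 = 13,
and  1*x = x (identity), k*l = l*k (commutative).
Pairwise Nim products:
  8 * 2 = 12
  8 * 4 = 11
XOR them: 12 XOR 11 = 7.
Result: 8 * 6 = 7 (in Nim).

7


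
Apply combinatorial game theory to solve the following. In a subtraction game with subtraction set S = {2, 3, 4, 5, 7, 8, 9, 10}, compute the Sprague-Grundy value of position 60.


The subtraction set is S = {2, 3, 4, 5, 7, 8, 9, 10}.
G(k) = mex{ G(k - s) : s in S, s <= k }. We compute iteratively: G(0) = 0.
G(1) = mex({}) = 0
G(2) = mex({0}) = 1
G(3) = mex({0}) = 1
G(4) = mex({0, 1}) = 2
G(5) = mex({0, 1}) = 2
G(6) = mex({0, 1, 2}) = 3
G(7) = mex({0, 1, 2}) = 3
G(8) = mex({0, 1, 2, 3}) = 4
G(9) = mex({0, 1, 2, 3}) = 4
G(10) = mex({0, 1, 2, 3, 4}) = 5
G(11) = mex({0, 1, 2, 3, 4}) = 5
G(12) = mex({1, 2, 3, 4, 5}) = 0
G(13) = mex({1, 2, 3, 4, 5}) = 0
G(14) = mex({0, 2, 3, 4, 5}) = 1
G(15) = mex({0, 2, 3, 4, 5}) = 1
G(16) = mex({0, 1, 3, 4, 5}) = 2
G(17) = mex({0, 1, 3, 4, 5}) = 2
G(18) = mex({0, 1, 2, 4, 5}) = 3
G(19) = mex({0, 1, 2, 4, 5}) = 3
G(20) = mex({0, 1, 2, 3, 5}) = 4
G(21) = mex({0, 1, 2, 3, 5}) = 4
Observe that G(12)..G(21) = 0, 0, 1, 1, 2, 2, 3, 3, 4, 4 repeats G(0)..G(9) = 0, 0, 1, 1, 2, 2, 3, 3, 4, 4.
For k >= max(S) = 10, G(k) is determined by the previous 10 values G(k-10)..G(k-1); a window of 10 consecutive values has recurred shifted by 12, so by induction G(k + 12) = G(k) for all k >= 0: the sequence is periodic from the start with period 12.
One period: G(0..11) = 0, 0, 1, 1, 2, 2, 3, 3, 4, 4, 5, 5.
60 mod 12 = 0, so G(60) = G(0) = 0.

0


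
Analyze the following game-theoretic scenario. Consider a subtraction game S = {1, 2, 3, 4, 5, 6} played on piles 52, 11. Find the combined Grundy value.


Subtraction set: {1, 2, 3, 4, 5, 6}
For this subtraction set, G(n) = n mod 7 (period = max + 1 = 7).
Pile 1 (size 52): G(52) = 52 mod 7 = 3
Pile 2 (size 11): G(11) = 11 mod 7 = 4
Total Grundy value = XOR of all: 3 XOR 4 = 7

7


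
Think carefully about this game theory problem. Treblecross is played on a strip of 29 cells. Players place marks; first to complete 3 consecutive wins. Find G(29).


Treblecross: place X on empty cells; 3-in-a-row wins.
Playing within two cells of an existing X lets the opponent win at once, so sensible play treats the cells i-2..i+2 around each X as dead. The player left with no safe cell loses, so this is a normal-play take-away game on strips of safe cells.
Placing X at cell i (0-indexed) of a strip of k safe cells leaves independent strips of sizes max(0, i-2) and max(0, k-i-3). Hence G(k) = mex{ G(max(0,i-2)) XOR G(max(0,k-i-3)) : 0 <= i < k }, with G(0) = 0.
G(1): splits (0,0):0^0=0 -> mex({0}) = 1
G(2): splits (0,0):0^0=0 -> mex({0}) = 1
G(3): splits (0,0):0^0=0 -> mex({0}) = 1
G(4): splits (0,1):0^1=1 (0,0):0^0=0 -> mex({0, 1}) = 2
G(5): splits (0,2):0^1=1 (0,1):0^1=1 (0,0):0^0=0 -> mex({0, 1}) = 2
G(6) = mex({1}) = 0
G(7) = mex({0, 1, 2}) = 3
G(8) = mex({0, 1, 2}) = 3
G(9) = mex({0, 2}) = 1
G(10) = mex({0, 2, 3}) = 1
G(11) = mex({0, 3}) = 1
G(12) = mex({1, 3}) = 0
G(13) = mex({0, 1, 2, 3}) = 4
G(14) = mex({0, 1, 2}) = 3
G(15) = mex({0, 1, 2}) = 3
G(16) = mex({0, 1, 2, 4}) = 3
G(17) = mex({0, 1, 3, 4}) = 2
G(18) = mex({0, 1, 3, 4}) = 2
G(19) = mex({0, 1, 3, 5}) = 2
G(20) = mex({0, 1, 2, 3, 5}) = 4
G(21) = mex({0, 1, 2, 3, 5}) = 4
G(22) = mex({1, 2, 6}) = 0
G(23) = mex({0, 1, 2, 3, 4, 6}) = 5
G(24) = mex({0, 1, 2, 3, 4}) = 5
G(25) = mex({0, 1, 3, 4, 7}) = 2
G(26) = mex({0, 1, 3, 4, 5, 7}) = 2
G(27) = mex({0, 1, 3, 5}) = 2
G(28) = mex({0, 1, 2, 5}) = 3
G(29) = mex({0, 1, 2, 4, 5, 6}) = 3
Therefore G(29) = 3.

3


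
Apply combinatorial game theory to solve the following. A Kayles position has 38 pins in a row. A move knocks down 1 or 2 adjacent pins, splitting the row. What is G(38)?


Kayles: a move removes 1 or 2 adjacent pins from a contiguous row.
Removing pins from a row of k leaves two independent rows (a, b) with a + b = k - 1 (one pin) or a + b = k - 2 (two pins); an end removal gives a = 0.
By Sprague-Grundy, G(k) = mex{ G(a) XOR G(b) } over all these splits. G(0) = 0.
G(1): splits (0,0):0^0=0 -> mex({0}) = 1
G(2): splits (0,1):0^1=1 (0,0):0^0=0 -> mex({0, 1}) = 2
G(3): splits (0,2):0^2=2 (1,1):1^1=0 (0,1):0^1=1 -> mex({0, 1, 2}) = 3
G(4): splits (0,3):0^3=3 (1,2):1^2=3 (0,2):0^2=2 (1,1):1^1=0 -> mex({0, 2, 3}) = 1
G(5): splits (0,4):0^1=1 (1,3):1^3=2 (2,2):2^2=0 (0,3):0^3=3 (1,2):1^2=3 -> mex({0, 1, 2, 3}) = 4
G(6) = mex({0, 1, 2, 4}) = 3
G(7) = mex({0, 1, 3, 4, 5}) = 2
G(8) = mex({0, 2, 3, 5, 6}) = 1
G(9) = mex({0, 1, 2, 3, 6, 7}) = 4
G(10) = mex({0, 1, 3, 4, 5, 7}) = 2
G(11) = mex({0, 1, 2, 3, 4, 5}) = 6
G(12) = mex({0, 1, 2, 3, 5, 6, 7}) = 4
G(13) = mex({0, 2, 3, 4, 6, 7}) = 1
G(14) = mex({0, 1, 4, 5, 6, 7}) = 2
G(15) = mex({0, 1, 2, 3, 4, 5, 6}) = 7
G(16) = mex({0, 2, 3, 5, 6, 7}) = 1
G(17) = mex({0, 1, 2, 3, 5, 6, 7}) = 4
G(18) = mex({0, 1, 2, 4, 5, 6}) = 3
G(19) = mex({0, 1, 3, 4, 5, 7}) = 2
G(20) = mex({0, 2, 3, 4, 5, 6, 7}) = 1
G(21) = mex({0, 1, 2, 3, 5, 6, 7}) = 4
G(22) = mex({0, 1, 2, 3, 4, 5, 7}) = 6
G(23) = mex({0, 1, 2, 3, 4, 5, 6}) = 7
G(24) = mex({0, 1, 2, 3, 5, 6, 7}) = 4
G(25) = mex({0, 2, 3, 4, 6, 7}) = 1
G(26) = mex({0, 1, 3, 4, 5, 6, 7}) = 2
G(27) = mex({0, 1, 2, 3, 4, 5, 6, 7}) = 8
G(28) = mex({0, 1, 2, 3, 4, 6, 7, 8}) = 5
G(29) = mex({0, 1, 2, 3, 5, 6, 7, 8, 9}) = 4
G(30) = mex({0, 1, 2, 3, 4, 5, 6, 9, 10}) = 7
G(31) = mex({0, 1, 3, 4, 5, 7, 10, 11}) = 2
G(32) = mex({0, 2, 3, 4, 5, 6, 7, 9, 11}) = 1
G(33) = mex({0, 1, 2, 3, 4, 5, 6, 7, 9, 12}) = 8
G(34) = mex({0, 1, 2, 3, 4, 5, 7, 8, 11, 12}) = 6
G(35) = mex({0, 1, 2, 3, 4, 5, 6, 8, 9, 10, 11}) = 7
G(36) = mex({0, 1, 2, 3, 5, 6, 7, 9, 10}) = 4
G(37) = mex({0, 2, 3, 4, 6, 7, 9, 10, 11, 12}) = 1
G(38) = mex({0, 1, 3, 4, 5, 6, 7, 9, 10, 11, 12}) = 2
Therefore G(38) = 2.

2


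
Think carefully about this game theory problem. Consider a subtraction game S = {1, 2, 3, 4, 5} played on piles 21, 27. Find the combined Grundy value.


Subtraction set: {1, 2, 3, 4, 5}
For this subtraction set, G(n) = n mod 6 (period = max + 1 = 6).
Pile 1 (size 21): G(21) = 21 mod 6 = 3
Pile 2 (size 27): G(27) = 27 mod 6 = 3
Total Grundy value = XOR of all: 3 XOR 3 = 0

0


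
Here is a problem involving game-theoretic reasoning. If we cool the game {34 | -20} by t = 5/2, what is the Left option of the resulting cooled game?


Original game: {34 | -20} (a switch {a | b} with a > b).
Cooling by t (for t below the temperature (a - b)/2 = 27) taxes each move by t: {a | b} cooled by t is {a - t | b + t}.
Cooling amount: t = 5/2
Cooled Left option: 34 - 5/2 = 63/2
Cooled Right option: -20 + 5/2 = -35/2
Cooled game: {63/2 | -35/2}
Left option = 63/2

63/2


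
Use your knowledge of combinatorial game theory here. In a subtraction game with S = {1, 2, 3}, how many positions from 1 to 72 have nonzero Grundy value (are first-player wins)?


Subtraction set S = {1, 2, 3}, so G(n) = n mod 4.
G(n) = 0 when n is a multiple of 4.
Multiples of 4 in [1, 72]: 18
N-positions (nonzero Grundy) = 72 - 18 = 54

54


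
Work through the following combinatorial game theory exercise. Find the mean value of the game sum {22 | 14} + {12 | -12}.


G1 = {22 | 14}, G2 = {12 | -12}
Each is a switch {a | b} with numbers a > b; its mean value is (a + b)/2, and mean value is additive over game sums: m(G1 + G2) = m(G1) + m(G2).
Mean of G1 = (22 + (14))/2 = 36/2 = 18
Mean of G2 = (12 + (-12))/2 = 0/2 = 0
Mean of G1 + G2 = 18 + 0 = 18

18


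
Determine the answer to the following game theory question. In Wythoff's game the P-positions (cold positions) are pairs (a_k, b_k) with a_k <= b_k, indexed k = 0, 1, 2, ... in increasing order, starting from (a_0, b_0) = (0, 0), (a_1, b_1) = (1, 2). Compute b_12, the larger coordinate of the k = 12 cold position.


By Wythoff's theorem, a_k = floor(k * phi) and b_k = floor(k * phi^2) = a_k + k, where phi = (1 + sqrt(5))/2 is the golden ratio.
phi = (1 + sqrt(5))/2 = 1.618034
phi^2 = phi + 1 = 2.618034
k = 12
k * phi^2 = 12 * 2.618034 = 31.416408
b_12 = floor(k * phi^2) = 31 (check: a_12 + k = 19 + 12 = 31)

31


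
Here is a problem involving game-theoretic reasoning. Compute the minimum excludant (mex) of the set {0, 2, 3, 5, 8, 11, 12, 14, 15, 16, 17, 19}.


Set = {0, 2, 3, 5, 8, 11, 12, 14, 15, 16, 17, 19}
0 is in the set.
1 is NOT in the set. This is the mex.
mex = 1

1


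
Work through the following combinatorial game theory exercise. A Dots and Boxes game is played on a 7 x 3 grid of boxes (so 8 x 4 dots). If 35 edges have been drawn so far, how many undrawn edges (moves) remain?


Grid: 7 x 3 boxes, i.e. 8 rows and 4 columns of dots.
Horizontal edges: (rows + 1) * cols = 8 * 3 = 24
Vertical edges: rows * (cols + 1) = 7 * 4 = 28
Total edges: 24 + 28 = 52
Edges drawn: 35
Remaining: 52 - 35 = 17

17


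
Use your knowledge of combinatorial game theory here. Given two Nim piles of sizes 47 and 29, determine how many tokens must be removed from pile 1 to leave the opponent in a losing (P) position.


Piles: 47 and 29
Current XOR: 47 XOR 29 = 50 (non-zero, so this is an N-position).
To make the XOR zero, we need to find a move that balances the piles.
For pile 1 (size 47): target = 47 XOR 50 = 29
We reduce pile 1 from 47 to 29.
Tokens removed: 47 - 29 = 18
Verification: 29 XOR 29 = 0

18


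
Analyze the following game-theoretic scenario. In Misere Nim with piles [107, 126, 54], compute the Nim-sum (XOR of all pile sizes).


We need the XOR (exclusive or) of all pile sizes.
After XOR-ing pile 1 (size 107): 0 XOR 107 = 107
After XOR-ing pile 2 (size 126): 107 XOR 126 = 21
After XOR-ing pile 3 (size 54): 21 XOR 54 = 35
The Nim-value of this position is 35.

35


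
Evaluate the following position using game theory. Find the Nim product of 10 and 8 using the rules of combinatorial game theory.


Nim multiplication is bilinear over XOR: (u XOR v) * w = (u*w) XOR (v*w).
So we split each operand into its bit components and XOR the pairwise Nim products.
10 = 2 + 8 (as XOR of powers of 2).
8 = 8 (as XOR of powers of 2).
Using the standard Nim-product table on single bits:
  2*2 = 3,   2*4 = 8,   2*8 = 12,
  4*4 = 6,   4*8 = 11,  8*8 = 13,
and  1*x = x (identity), k*l = l*k (commutative).
Pairwise Nim products:
  2 * 8 = 12
  8 * 8 = 13
XOR them: 12 XOR 13 = 1.
Result: 10 * 8 = 1 (in Nim).

1


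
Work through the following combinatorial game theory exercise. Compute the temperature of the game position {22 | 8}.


The game is {22 | 8}, a switch {a | b} with numbers a > b.
Cooling {a | b} by t gives {a - t | b + t}, which stops being hot when a - t = b + t, i.e. at t = (a - b)/2. So the temperature of a switch is (a - b)/2.
Temperature = (Left option - Right option) / 2
= (22 - (8)) / 2
= 14 / 2
= 7

7


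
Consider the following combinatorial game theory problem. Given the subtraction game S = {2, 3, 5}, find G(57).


The subtraction set is S = {2, 3, 5}.
G(k) = mex{ G(k - s) : s in S, s <= k }. We compute iteratively: G(0) = 0.
G(1) = mex({}) = 0
G(2) = mex({0}) = 1
G(3) = mex({0}) = 1
G(4) = mex({0, 1}) = 2
G(5) = mex({0, 1}) = 2
G(6) = mex({0, 1, 2}) = 3
G(7) = mex({1, 2}) = 0
G(8) = mex({1, 2, 3}) = 0
G(9) = mex({0, 2, 3}) = 1
G(10) = mex({0, 2}) = 1
G(11) = mex({0, 1, 3}) = 2
Observe that G(7)..G(11) = 0, 0, 1, 1, 2 repeats G(0)..G(4) = 0, 0, 1, 1, 2.
For k >= max(S) = 5, G(k) is determined by the previous 5 values G(k-5)..G(k-1); a window of 5 consecutive values has recurred shifted by 7, so by induction G(k + 7) = G(k) for all k >= 0: the sequence is periodic from the start with period 7.
One period: G(0..6) = 0, 0, 1, 1, 2, 2, 3.
57 mod 7 = 1, so G(57) = G(1) = 0.

0


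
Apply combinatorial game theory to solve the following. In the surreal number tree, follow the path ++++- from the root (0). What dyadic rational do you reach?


Sign expansion: ++++-
Rule: track bounds (lo, hi), initially (-inf, +inf). On '+', the current value becomes lo and we move to the simplest number in (value, hi): value + 1 if hi = +inf, otherwise the midpoint (value + hi)/2. On '-', the current value becomes hi and we move to value - 1 if lo = -inf, otherwise the midpoint (lo + value)/2.
Start at 0.
Step 1: sign = +, move right. Bounds: (0, +inf). Value = 1
Step 2: sign = +, move right. Bounds: (1, +inf). Value = 2
Step 3: sign = +, move right. Bounds: (2, +inf). Value = 3
Step 4: sign = +, move right. Bounds: (3, +inf). Value = 4
Step 5: sign = -, move left. Bounds: (3, 4). Value = 7/2
The surreal number with sign expansion ++++- is 7/2.

7/2


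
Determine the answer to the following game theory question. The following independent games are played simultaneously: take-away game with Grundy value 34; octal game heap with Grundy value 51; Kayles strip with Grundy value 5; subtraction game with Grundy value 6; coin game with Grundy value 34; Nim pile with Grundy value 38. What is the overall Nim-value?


By the Sprague-Grundy theorem, the Grundy value of a sum of games is the XOR of individual Grundy values.
take-away game: Grundy value = 34. Running XOR: 0 XOR 34 = 34
octal game heap: Grundy value = 51. Running XOR: 34 XOR 51 = 17
Kayles strip: Grundy value = 5. Running XOR: 17 XOR 5 = 20
subtraction game: Grundy value = 6. Running XOR: 20 XOR 6 = 18
coin game: Grundy value = 34. Running XOR: 18 XOR 34 = 48
Nim pile: Grundy value = 38. Running XOR: 48 XOR 38 = 22
The combined Grundy value is 22.

22


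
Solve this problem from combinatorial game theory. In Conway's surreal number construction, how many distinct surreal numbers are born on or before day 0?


Day 0: {|} = 0 is born. Count = 1.
Day n: the number of surreal numbers born by day n is 2^(n+1) - 1.
By day 0: 2^1 - 1 = 1
By day 0: 1 surreal numbers.

1


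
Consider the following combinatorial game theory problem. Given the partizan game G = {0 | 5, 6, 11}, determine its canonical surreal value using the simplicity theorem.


Left options: {0}, max = 0
Right options: {5, 6, 11}, min = 5
All options are numbers and max(Left) < min(Right), so by the simplicity theorem the value is the simplest (earliest-born) number strictly between 0 and 5.
Integers 1 through 4 all lie strictly between 0 and 5.
Among integers, the simplest (lowest birthday = smallest |n|; 0 is born on day 0, +-n on day n) is 1.
No non-integer in the interval can be simpler: if x is a non-integer in the interval, then floor(x) or ceil(x) also lies in the interval (the interval contains an integer), and both are proper prefixes of x's sign expansion, i.e. born earlier. So the game value is 1.
Game value = 1

1


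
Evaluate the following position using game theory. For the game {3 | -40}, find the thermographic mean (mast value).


Game = {3 | -40}, a switch {a | b} with numbers a > b.
Its thermograph has left wall a - t and right wall b + t, which meet at t = (a - b)/2, where both equal (a + b)/2. So the mast (mean value) is at (a + b)/2.
Mean = (3 + (-40))/2 = -37/2 = -37/2

-37/2


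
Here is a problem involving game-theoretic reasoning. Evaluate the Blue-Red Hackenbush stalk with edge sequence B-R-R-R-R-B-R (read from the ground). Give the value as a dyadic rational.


Edges (from ground): B-R-R-R-R-B-R
By Berlekamp's sign-expansion rule, a Blue-Red Hackenbush stalk has the value of the surreal number whose sign sequence is the edge sequence with B -> + and R -> -.
Sign sequence: +----+-
Trace the sign expansion in the surreal number tree, starting from 0:
Edge 1: B (sign +) -> bounds (0, +inf), value = 1
Edge 2: R (sign -) -> bounds (0, 1), value = 1/2
Edge 3: R (sign -) -> bounds (0, 1/2), value = 1/4
Edge 4: R (sign -) -> bounds (0, 1/4), value = 1/8
Edge 5: R (sign -) -> bounds (0, 1/8), value = 1/16
Edge 6: B (sign +) -> bounds (1/16, 1/8), value = 3/32
Edge 7: R (sign -) -> bounds (1/16, 3/32), value = 5/64
Game value = 5/64

5/64


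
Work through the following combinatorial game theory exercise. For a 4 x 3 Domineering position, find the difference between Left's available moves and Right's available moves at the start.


Board is 4 x 3 (rows x cols).
Left (vertical) placements: (rows-1) * cols = 3 * 3 = 9
Right (horizontal) placements: rows * (cols-1) = 4 * 2 = 8
Advantage = Left - Right = 9 - 8 = 1

1


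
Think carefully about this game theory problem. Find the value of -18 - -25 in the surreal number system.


x = -18, y = -25
x - y = -18 - -25 = 7

7


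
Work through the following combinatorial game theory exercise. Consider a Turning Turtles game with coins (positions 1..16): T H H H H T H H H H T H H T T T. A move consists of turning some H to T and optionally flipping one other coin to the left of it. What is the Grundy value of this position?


Coins: T H H H H T H H H H T H H T T T
Key fact: a single head at position k behaves exactly like a Nim heap of size k (turning it to T and optionally flipping a coin at j < k corresponds to moving the heap from k to j, or to 0), and heads combine as a disjunctive sum (two heads at the same place would cancel, matching j XOR j = 0). So the Nim-value is the XOR of the 1-indexed positions of the heads.
Face-up positions (1-indexed): [2, 3, 4, 5, 7, 8, 9, 10, 12, 13]
XOR 0 with 2: 0 XOR 2 = 2
XOR 2 with 3: 2 XOR 3 = 1
XOR 1 with 4: 1 XOR 4 = 5
XOR 5 with 5: 5 XOR 5 = 0
XOR 0 with 7: 0 XOR 7 = 7
XOR 7 with 8: 7 XOR 8 = 15
XOR 15 with 9: 15 XOR 9 = 6
XOR 6 with 10: 6 XOR 10 = 12
XOR 12 with 12: 12 XOR 12 = 0
XOR 0 with 13: 0 XOR 13 = 13
Nim-value = 13

13


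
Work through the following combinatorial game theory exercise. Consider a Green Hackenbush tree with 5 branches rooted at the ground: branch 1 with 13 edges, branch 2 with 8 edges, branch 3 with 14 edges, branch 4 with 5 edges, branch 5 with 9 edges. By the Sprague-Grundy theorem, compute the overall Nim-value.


The tree has 5 branches from the ground vertex.
In Green Hackenbush, the Nim-value of a simple path of length k is k.
Branch 1: length 13, Nim-value = 13
Branch 2: length 8, Nim-value = 8
Branch 3: length 14, Nim-value = 14
Branch 4: length 5, Nim-value = 5
Branch 5: length 9, Nim-value = 9
Total Nim-value = XOR of all branch values:
0 XOR 13 = 13
13 XOR 8 = 5
5 XOR 14 = 11
11 XOR 5 = 14
14 XOR 9 = 7
Nim-value of the tree = 7

7


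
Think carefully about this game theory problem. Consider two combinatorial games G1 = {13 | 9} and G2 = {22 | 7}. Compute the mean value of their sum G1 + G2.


G1 = {13 | 9}, G2 = {22 | 7}
Each is a switch {a | b} with numbers a > b; its mean value is (a + b)/2, and mean value is additive over game sums: m(G1 + G2) = m(G1) + m(G2).
Mean of G1 = (13 + (9))/2 = 22/2 = 11
Mean of G2 = (22 + (7))/2 = 29/2 = 29/2
Mean of G1 + G2 = 11 + 29/2 = 51/2

51/2


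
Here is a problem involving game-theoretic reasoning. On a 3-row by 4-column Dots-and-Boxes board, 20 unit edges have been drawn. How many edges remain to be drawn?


Grid: 3 x 4 boxes, i.e. 4 rows and 5 columns of dots.
Horizontal edges: (rows + 1) * cols = 4 * 4 = 16
Vertical edges: rows * (cols + 1) = 3 * 5 = 15
Total edges: 16 + 15 = 31
Edges drawn: 20
Remaining: 31 - 20 = 11

11


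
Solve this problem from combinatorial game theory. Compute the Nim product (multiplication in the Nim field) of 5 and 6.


Nim multiplication is bilinear over XOR: (u XOR v) * w = (u*w) XOR (v*w).
So we split each operand into its bit components and XOR the pairwise Nim products.
5 = 1 + 4 (as XOR of powers of 2).
6 = 2 + 4 (as XOR of powers of 2).
Using the standard Nim-product table on single bits:
  2*2 = 3,   2*4 = 8,   2*8 = 12,
  4*4 = 6,   4*8 = 11,  8*8 = 13,
and  1*x = x (identity), k*l = l*k (commutative).
Pairwise Nim products:
  1 * 2 = 2
  1 * 4 = 4
  4 * 2 = 8
  4 * 4 = 6
XOR them: 2 XOR 4 XOR 8 XOR 6 = 8.
Result: 5 * 6 = 8 (in Nim).

8


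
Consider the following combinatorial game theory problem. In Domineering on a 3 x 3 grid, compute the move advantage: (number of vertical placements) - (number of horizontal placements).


Board is 3 x 3 (rows x cols).
Left (vertical) placements: (rows-1) * cols = 2 * 3 = 6
Right (horizontal) placements: rows * (cols-1) = 3 * 2 = 6
Advantage = Left - Right = 6 - 6 = 0

0
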